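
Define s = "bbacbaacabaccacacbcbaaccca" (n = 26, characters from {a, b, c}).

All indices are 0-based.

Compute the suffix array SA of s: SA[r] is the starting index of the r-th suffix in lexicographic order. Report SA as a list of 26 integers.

rank | idx | suffix
   0 |  25 | a
   1 |   5 | aacabaccacacbcbaaccca
   2 |  20 | aaccca
   3 |   8 | abaccacacbcbaaccca
   4 |   6 | acabaccacacbcbaaccca
   5 |  13 | acacbcbaaccca
   6 |   2 | acbaacabaccacacbcbaaccca
   7 |  15 | acbcbaaccca
   8 |  10 | accacacbcbaaccca
   9 |  21 | accca
  10 |   4 | baacabaccacacbcbaaccca
  11 |  19 | baaccca
  12 |   1 | bacbaacabaccacacbcbaaccca
  13 |   9 | baccacacbcbaaccca
  14 |   0 | bbacbaacabaccacacbcbaaccca
  15 |  17 | bcbaaccca
  16 |  24 | ca
  17 |   7 | cabaccacacbcbaaccca
  18 |  12 | cacacbcbaaccca
  19 |  14 | cacbcbaaccca
  20 |   3 | cbaacabaccacacbcbaaccca
  21 |  18 | cbaaccca
  22 |  16 | cbcbaaccca
  23 |  23 | cca
  24 |  11 | ccacacbcbaaccca
  25 |  22 | ccca

[25, 5, 20, 8, 6, 13, 2, 15, 10, 21, 4, 19, 1, 9, 0, 17, 24, 7, 12, 14, 3, 18, 16, 23, 11, 22]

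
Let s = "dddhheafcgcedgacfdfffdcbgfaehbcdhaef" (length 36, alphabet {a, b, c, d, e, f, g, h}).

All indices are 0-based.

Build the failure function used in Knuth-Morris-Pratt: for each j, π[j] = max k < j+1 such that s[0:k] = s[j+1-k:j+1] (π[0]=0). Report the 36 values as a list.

π[0] = 0
j=1 s[j]='d': π[1]=1 (border 'd')
j=2 s[j]='d': π[2]=2 (border 'dd')
j=3 s[j]='h': k: 2→1→0; π[3]=0 (border '')
j=4 s[j]='h': π[4]=0 (border '')
j=5 s[j]='e': π[5]=0 (border '')
j=6 s[j]='a': π[6]=0 (border '')
j=7 s[j]='f': π[7]=0 (border '')
j=8 s[j]='c': π[8]=0 (border '')
j=9 s[j]='g': π[9]=0 (border '')
j=10 s[j]='c': π[10]=0 (border '')
j=11 s[j]='e': π[11]=0 (border '')
j=12 s[j]='d': π[12]=1 (border 'd')
j=13 s[j]='g': k: 1→0; π[13]=0 (border '')
j=14 s[j]='a': π[14]=0 (border '')
j=15 s[j]='c': π[15]=0 (border '')
j=16 s[j]='f': π[16]=0 (border '')
j=17 s[j]='d': π[17]=1 (border 'd')
j=18 s[j]='f': k: 1→0; π[18]=0 (border '')
j=19 s[j]='f': π[19]=0 (border '')
j=20 s[j]='f': π[20]=0 (border '')
j=21 s[j]='d': π[21]=1 (border 'd')
j=22 s[j]='c': k: 1→0; π[22]=0 (border '')
j=23 s[j]='b': π[23]=0 (border '')
j=24 s[j]='g': π[24]=0 (border '')
j=25 s[j]='f': π[25]=0 (border '')
j=26 s[j]='a': π[26]=0 (border '')
j=27 s[j]='e': π[27]=0 (border '')
j=28 s[j]='h': π[28]=0 (border '')
j=29 s[j]='b': π[29]=0 (border '')
j=30 s[j]='c': π[30]=0 (border '')
j=31 s[j]='d': π[31]=1 (border 'd')
j=32 s[j]='h': k: 1→0; π[32]=0 (border '')
j=33 s[j]='a': π[33]=0 (border '')
j=34 s[j]='e': π[34]=0 (border '')
j=35 s[j]='f': π[35]=0 (border '')

[0, 1, 2, 0, 0, 0, 0, 0, 0, 0, 0, 0, 1, 0, 0, 0, 0, 1, 0, 0, 0, 1, 0, 0, 0, 0, 0, 0, 0, 0, 0, 1, 0, 0, 0, 0]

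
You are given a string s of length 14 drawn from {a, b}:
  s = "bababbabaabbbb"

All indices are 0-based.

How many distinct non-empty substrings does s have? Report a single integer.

sorted suffixes:
  #0 SA[0]=8  'aabbbb'
  #1 SA[1]=6  'abaabbbb'
  #2 SA[2]=1  'ababbabaabbbb'
  #3 SA[3]=3  'abbabaabbbb'
  #4 SA[4]=9  'abbbb'
  #5 SA[5]=13  'b'
  #6 SA[6]=7  'baabbbb'
  #7 SA[7]=5  'babaabbbb'
  #8 SA[8]=0  'bababbabaabbbb'
  #9 SA[9]=2  'babbabaabbbb'
  #10 SA[10]=12  'bb'
  #11 SA[11]=4  'bbabaabbbb'
  #12 SA[12]=11  'bbb'
  #13 SA[13]=10  'bbbb'

SA = [8, 6, 1, 3, 9, 13, 7, 5, 0, 2, 12, 4, 11, 10]
[i] adj suffixes → lcp
  [1] 8/6 → 1 ('a')
  [2] 6/1 → 3 ('aba')
  [3] 1/3 → 2 ('ab')
  [4] 3/9 → 3 ('abb')
  [5] 9/13 → 0 ('')
  [6] 13/7 → 1 ('b')
  [7] 7/5 → 2 ('ba')
  [8] 5/0 → 4 ('baba')
  [9] 0/2 → 3 ('bab')
  [10] 2/12 → 1 ('b')
  [11] 12/4 → 2 ('bb')
  [12] 4/11 → 2 ('bb')
  [13] 11/10 → 3 ('bbb')

n(n+1)/2 = 14·15/2 = 105
Σ LCP = 0 + 1 + 3 + 2 + 3 + 0 + 1 + 2 + 4 + 3 + 1 + 2 + 2 + 3 = 27
distinct = 105 − 27 = 78

78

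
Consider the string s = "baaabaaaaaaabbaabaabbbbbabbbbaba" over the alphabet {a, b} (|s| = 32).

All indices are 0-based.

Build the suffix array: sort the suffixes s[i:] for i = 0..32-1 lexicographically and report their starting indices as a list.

sorted suffixes:
  #0 SA[0]=31  'a'
  #1 SA[1]=5  'aaaaaaabbaabaabbbbbabbbbaba'
  #2 SA[2]=6  'aaaaaabbaabaabbbbbabbbbaba'
  #3 SA[3]=7  'aaaaabbaabaabbbbbabbbbaba'
  #4 SA[4]=8  'aaaabbaabaabbbbbabbbbaba'
  #5 SA[5]=1  'aaabaaaaaaabbaabaabbbbbabbbbaba'
  #6 SA[6]=9  'aaabbaabaabbbbbabbbbaba'
  #7 SA[7]=2  'aabaaaaaaabbaabaabbbbbabbbbaba'
  #8 SA[8]=14  'aabaabbbbbabbbbaba'
  #9 SA[9]=10  'aabbaabaabbbbbabbbbaba'
  #10 SA[10]=17  'aabbbbbabbbbaba'
  #11 SA[11]=29  'aba'
  #12 SA[12]=3  'abaaaaaaabbaabaabbbbbabbbbaba'
  #13 SA[13]=15  'abaabbbbbabbbbaba'
  #14 SA[14]=11  'abbaabaabbbbbabbbbaba'
  #15 SA[15]=24  'abbbbaba'
  #16 SA[16]=18  'abbbbbabbbbaba'
  #17 SA[17]=30  'ba'
  #18 SA[18]=4  'baaaaaaabbaabaabbbbbabbbbaba'
  #19 SA[19]=0  'baaabaaaaaaabbaabaabbbbbabbbbaba'
  #20 SA[20]=13  'baabaabbbbbabbbbaba'
  #21 SA[21]=16  'baabbbbbabbbbaba'
  #22 SA[22]=28  'baba'
  #23 SA[23]=23  'babbbbaba'
  #24 SA[24]=12  'bbaabaabbbbbabbbbaba'
  #25 SA[25]=27  'bbaba'
  #26 SA[26]=22  'bbabbbbaba'
  #27 SA[27]=26  'bbbaba'
  #28 SA[28]=21  'bbbabbbbaba'
  #29 SA[29]=25  'bbbbaba'
  #30 SA[30]=20  'bbbbabbbbaba'
  #31 SA[31]=19  'bbbbbabbbbaba'

[31, 5, 6, 7, 8, 1, 9, 2, 14, 10, 17, 29, 3, 15, 11, 24, 18, 30, 4, 0, 13, 16, 28, 23, 12, 27, 22, 26, 21, 25, 20, 19]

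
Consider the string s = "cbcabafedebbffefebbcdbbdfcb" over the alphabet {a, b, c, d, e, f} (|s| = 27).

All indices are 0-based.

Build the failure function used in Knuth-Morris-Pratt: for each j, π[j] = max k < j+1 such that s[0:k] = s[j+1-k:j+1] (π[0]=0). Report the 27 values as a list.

π[0] = 0
j=1 s[j]='b': π[1]=0 (border '')
j=2 s[j]='c': π[2]=1 (border 'c')
j=3 s[j]='a': k: 1→0; π[3]=0 (border '')
j=4 s[j]='b': π[4]=0 (border '')
j=5 s[j]='a': π[5]=0 (border '')
j=6 s[j]='f': π[6]=0 (border '')
j=7 s[j]='e': π[7]=0 (border '')
j=8 s[j]='d': π[8]=0 (border '')
j=9 s[j]='e': π[9]=0 (border '')
j=10 s[j]='b': π[10]=0 (border '')
j=11 s[j]='b': π[11]=0 (border '')
j=12 s[j]='f': π[12]=0 (border '')
j=13 s[j]='f': π[13]=0 (border '')
j=14 s[j]='e': π[14]=0 (border '')
j=15 s[j]='f': π[15]=0 (border '')
j=16 s[j]='e': π[16]=0 (border '')
j=17 s[j]='b': π[17]=0 (border '')
j=18 s[j]='b': π[18]=0 (border '')
j=19 s[j]='c': π[19]=1 (border 'c')
j=20 s[j]='d': k: 1→0; π[20]=0 (border '')
j=21 s[j]='b': π[21]=0 (border '')
j=22 s[j]='b': π[22]=0 (border '')
j=23 s[j]='d': π[23]=0 (border '')
j=24 s[j]='f': π[24]=0 (border '')
j=25 s[j]='c': π[25]=1 (border 'c')
j=26 s[j]='b': π[26]=2 (border 'cb')

[0, 0, 1, 0, 0, 0, 0, 0, 0, 0, 0, 0, 0, 0, 0, 0, 0, 0, 0, 1, 0, 0, 0, 0, 0, 1, 2]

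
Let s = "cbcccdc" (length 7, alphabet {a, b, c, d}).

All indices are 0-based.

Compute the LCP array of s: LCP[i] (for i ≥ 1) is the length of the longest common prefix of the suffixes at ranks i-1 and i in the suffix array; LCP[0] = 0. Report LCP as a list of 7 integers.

[0, 0, 1, 1, 2, 1, 0]

sorted suffixes:
  #0 SA[0]=1  'bcccdc'
  #1 SA[1]=6  'c'
  #2 SA[2]=0  'cbcccdc'
  #3 SA[3]=2  'cccdc'
  #4 SA[4]=3  'ccdc'
  #5 SA[5]=4  'cdc'
  #6 SA[6]=5  'dc'

SA = [1, 6, 0, 2, 3, 4, 5]
i: (SA[i-1],SA[i]) lcp shared
  1: (1,6) 0 ''
  2: (6,0) 1 'c'
  3: (0,2) 1 'c'
  4: (2,3) 2 'cc'
  5: (3,4) 1 'c'
  6: (4,5) 0 ''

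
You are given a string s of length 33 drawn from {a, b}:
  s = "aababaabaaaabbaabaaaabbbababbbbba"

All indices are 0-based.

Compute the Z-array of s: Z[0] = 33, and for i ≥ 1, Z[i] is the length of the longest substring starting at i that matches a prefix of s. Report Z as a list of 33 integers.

Z[0]=33
i=1: fresh scan; Z[1]=1 scan→box=[1,2)
i=2: fresh scan; Z[2]=0
i=3: fresh scan; Z[3]=1 scan→box=[3,4)
i=4: fresh scan; Z[4]=0
i=5: fresh scan; Z[5]=4 scan→box=[5,9)
i=6: min(r-i=3, Z[1]=1)=1; Z[6]=1
i=7: min(r-i=2, Z[2]=0)=0; Z[7]=0
i=8: min(r-i=1, Z[3]=1)=1; Z[8]=2 scan→box=[8,10)
i=9: min(r-i=1, Z[1]=1)=1; Z[9]=2 scan→box=[9,11)
i=10: min(r-i=1, Z[1]=1)=1; Z[10]=3 scan→box=[10,13)
i=11: min(r-i=2, Z[1]=1)=1; Z[11]=1
i=12: min(r-i=1, Z[2]=0)=0; Z[12]=0
i=13: fresh scan; Z[13]=0
i=14: fresh scan; Z[14]=4 scan→box=[14,18)
i=15: min(r-i=3, Z[1]=1)=1; Z[15]=1
i=16: min(r-i=2, Z[2]=0)=0; Z[16]=0
i=17: min(r-i=1, Z[3]=1)=1; Z[17]=2 scan→box=[17,19)
i=18: min(r-i=1, Z[1]=1)=1; Z[18]=2 scan→box=[18,20)
i=19: min(r-i=1, Z[1]=1)=1; Z[19]=3 scan→box=[19,22)
i=20: min(r-i=2, Z[1]=1)=1; Z[20]=1
i=21: min(r-i=1, Z[2]=0)=0; Z[21]=0
i=22: fresh scan; Z[22]=0
i=23: fresh scan; Z[23]=0
i=24: fresh scan; Z[24]=1 scan→box=[24,25)
i=25: fresh scan; Z[25]=0
i=26: fresh scan; Z[26]=1 scan→box=[26,27)
i=27: fresh scan; Z[27]=0
i=28: fresh scan; Z[28]=0
i=29: fresh scan; Z[29]=0
i=30: fresh scan; Z[30]=0
i=31: fresh scan; Z[31]=0
i=32: fresh scan; Z[32]=1 scan→box=[32,33)

[33, 1, 0, 1, 0, 4, 1, 0, 2, 2, 3, 1, 0, 0, 4, 1, 0, 2, 2, 3, 1, 0, 0, 0, 1, 0, 1, 0, 0, 0, 0, 0, 1]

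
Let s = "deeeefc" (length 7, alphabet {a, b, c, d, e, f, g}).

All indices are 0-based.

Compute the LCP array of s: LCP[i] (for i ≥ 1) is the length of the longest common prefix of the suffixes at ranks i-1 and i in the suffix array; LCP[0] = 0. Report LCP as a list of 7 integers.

[0, 0, 0, 3, 2, 1, 0]

rank→(start, suffix):
  0 → (6, 'c')
  1 → (0, 'deeeefc')
  2 → (1, 'eeeefc')
  3 → (2, 'eeefc')
  4 → (3, 'eefc')
  5 → (4, 'efc')
  6 → (5, 'fc')

SA = [6, 0, 1, 2, 3, 4, 5]
i: (SA[i-1],SA[i]) lcp shared
  1: (6,0) 0 ''
  2: (0,1) 0 ''
  3: (1,2) 3 'eee'
  4: (2,3) 2 'ee'
  5: (3,4) 1 'e'
  6: (4,5) 0 ''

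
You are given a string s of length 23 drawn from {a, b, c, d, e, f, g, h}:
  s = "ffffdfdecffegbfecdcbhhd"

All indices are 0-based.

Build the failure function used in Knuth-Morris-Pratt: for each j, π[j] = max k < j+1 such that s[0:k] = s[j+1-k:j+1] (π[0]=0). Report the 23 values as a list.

[0, 1, 2, 3, 0, 1, 0, 0, 0, 1, 2, 0, 0, 0, 1, 0, 0, 0, 0, 0, 0, 0, 0]

π[0] = 0
j=1 s[j]='f': π[1]=1 (border 'f')
j=2 s[j]='f': π[2]=2 (border 'ff')
j=3 s[j]='f': π[3]=3 (border 'fff')
j=4 s[j]='d': k: 3→2→1→0; π[4]=0 (border '')
j=5 s[j]='f': π[5]=1 (border 'f')
j=6 s[j]='d': k: 1→0; π[6]=0 (border '')
j=7 s[j]='e': π[7]=0 (border '')
j=8 s[j]='c': π[8]=0 (border '')
j=9 s[j]='f': π[9]=1 (border 'f')
j=10 s[j]='f': π[10]=2 (border 'ff')
j=11 s[j]='e': k: 2→1→0; π[11]=0 (border '')
j=12 s[j]='g': π[12]=0 (border '')
j=13 s[j]='b': π[13]=0 (border '')
j=14 s[j]='f': π[14]=1 (border 'f')
j=15 s[j]='e': k: 1→0; π[15]=0 (border '')
j=16 s[j]='c': π[16]=0 (border '')
j=17 s[j]='d': π[17]=0 (border '')
j=18 s[j]='c': π[18]=0 (border '')
j=19 s[j]='b': π[19]=0 (border '')
j=20 s[j]='h': π[20]=0 (border '')
j=21 s[j]='h': π[21]=0 (border '')
j=22 s[j]='d': π[22]=0 (border '')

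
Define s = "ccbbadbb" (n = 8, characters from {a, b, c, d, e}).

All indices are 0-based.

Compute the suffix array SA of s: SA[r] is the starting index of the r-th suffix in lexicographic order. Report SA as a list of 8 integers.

sorted suffixes:
  #0 SA[0]=4  'adbb'
  #1 SA[1]=7  'b'
  #2 SA[2]=3  'badbb'
  #3 SA[3]=6  'bb'
  #4 SA[4]=2  'bbadbb'
  #5 SA[5]=1  'cbbadbb'
  #6 SA[6]=0  'ccbbadbb'
  #7 SA[7]=5  'dbb'

[4, 7, 3, 6, 2, 1, 0, 5]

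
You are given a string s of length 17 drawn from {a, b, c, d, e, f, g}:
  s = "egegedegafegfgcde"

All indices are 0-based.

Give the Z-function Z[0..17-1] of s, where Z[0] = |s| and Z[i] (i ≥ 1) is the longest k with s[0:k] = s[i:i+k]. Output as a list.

Z[0]=17
i=1: i≥r, start 0; Z[1]=0
i=2: i≥r, start 0; Z[2]=3 extend→box=[2,5)
i=3: min(r-i=2, Z[1]=0)=0; Z[3]=0
i=4: min(r-i=1, Z[2]=3)=1; Z[4]=1
i=5: i≥r, start 0; Z[5]=0
i=6: i≥r, start 0; Z[6]=2 extend→box=[6,8)
i=7: min(r-i=1, Z[1]=0)=0; Z[7]=0
i=8: i≥r, start 0; Z[8]=0
i=9: i≥r, start 0; Z[9]=0
i=10: i≥r, start 0; Z[10]=2 extend→box=[10,12)
i=11: min(r-i=1, Z[1]=0)=0; Z[11]=0
i=12: i≥r, start 0; Z[12]=0
i=13: i≥r, start 0; Z[13]=0
i=14: i≥r, start 0; Z[14]=0
i=15: i≥r, start 0; Z[15]=0
i=16: i≥r, start 0; Z[16]=1 extend→box=[16,17)

[17, 0, 3, 0, 1, 0, 2, 0, 0, 0, 2, 0, 0, 0, 0, 0, 1]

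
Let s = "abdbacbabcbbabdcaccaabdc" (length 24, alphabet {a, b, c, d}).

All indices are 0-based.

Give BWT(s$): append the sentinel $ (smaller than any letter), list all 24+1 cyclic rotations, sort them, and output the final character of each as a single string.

rank  rotation                   last
    0  $abdbacbabcbbabdcaccaabdc  c
    1  aabdc$abdbacbabcbbabdcacc  c
    2  abcbbabdcaccaabdc$abdbacb  b
    3  abdbacbabcbbabdcaccaabdc$  $
    4  abdc$abdbacbabcbbabdcacca  a
    5  abdcaccaabdc$abdbacbabcbb  b
    6  acbabcbbabdcaccaabdc$abdb  b
    7  accaabdc$abdbacbabcbbabdc  c
    8  babcbbabdcaccaabdc$abdbac  c
    9  babdcaccaabdc$abdbacbabcb  b
   10  bacbabcbbabdcaccaabdc$abd  d
   11  bbabdcaccaabdc$abdbacbabc  c
   12  bcbbabdcaccaabdc$abdbacba  a
   13  bdbacbabcbbabdcaccaabdc$a  a
   14  bdc$abdbacbabcbbabdcaccaa  a
   15  bdcaccaabdc$abdbacbabcbba  a
   16  c$abdbacbabcbbabdcaccaabd  d
   17  caabdc$abdbacbabcbbabdcac  c
   18  caccaabdc$abdbacbabcbbabd  d
   19  cbabcbbabdcaccaabdc$abdba  a
   20  cbbabdcaccaabdc$abdbacbab  b
   21  ccaabdc$abdbacbabcbbabdca  a
   22  dbacbabcbbabdcaccaabdc$ab  b
   23  dc$abdbacbabcbbabdcaccaab  b
   24  dcaccaabdc$abdbacbabcbbab  b

ccb$abbccbdcaaaadcdababbb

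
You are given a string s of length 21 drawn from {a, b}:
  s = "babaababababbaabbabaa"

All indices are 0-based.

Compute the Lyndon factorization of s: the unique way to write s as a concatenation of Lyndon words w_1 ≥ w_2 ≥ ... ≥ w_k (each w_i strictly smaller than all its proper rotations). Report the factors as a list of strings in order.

emit factor 1: 'b' (i=0, period=1)
emit factor 2: 'ab' (i=1, period=2)
emit factor 3: 'aababababbaabbab' (i=3, period=16)
emit factor 4: 'a' (i=19, period=1)
emit factor 5: 'a' (i=20, period=1)

["b", "ab", "aababababbaabbab", "a", "a"]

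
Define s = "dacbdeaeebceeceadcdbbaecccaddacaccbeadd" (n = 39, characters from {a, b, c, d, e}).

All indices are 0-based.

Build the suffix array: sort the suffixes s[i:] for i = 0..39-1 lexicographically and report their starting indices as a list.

[29, 1, 31, 15, 36, 26, 21, 6, 20, 19, 9, 3, 34, 30, 25, 2, 33, 24, 32, 23, 17, 13, 10, 38, 28, 0, 18, 16, 37, 27, 4, 14, 35, 5, 8, 22, 12, 7, 11]

rank | idx | suffix
   0 |  29 | acaccbeadd
   1 |   1 | acbdeaeebceeceadcdbbaecccaddacaccbeadd
   2 |  31 | accbeadd
   3 |  15 | adcdbbaecccaddacaccbeadd
   4 |  36 | add
   5 |  26 | addacaccbeadd
   6 |  21 | aecccaddacaccbeadd
   7 |   6 | aeebceeceadcdbbaecccaddacaccbeadd
   8 |  20 | baecccaddacaccbeadd
   9 |  19 | bbaecccaddacaccbeadd
  10 |   9 | bceeceadcdbbaecccaddacaccbeadd
  11 |   3 | bdeaeebceeceadcdbbaecccaddacaccbeadd
  12 |  34 | beadd
  13 |  30 | caccbeadd
  14 |  25 | caddacaccbeadd
  15 |   2 | cbdeaeebceeceadcdbbaecccaddacaccbeadd
  16 |  33 | cbeadd
  17 |  24 | ccaddacaccbeadd
  18 |  32 | ccbeadd
  19 |  23 | cccaddacaccbeadd
  20 |  17 | cdbbaecccaddacaccbeadd
  21 |  13 | ceadcdbbaecccaddacaccbeadd
  22 |  10 | ceeceadcdbbaecccaddacaccbeadd
  23 |  38 | d
  24 |  28 | dacaccbeadd
  25 |   0 | dacbdeaeebceeceadcdbbaecccaddacaccbeadd
  26 |  18 | dbbaecccaddacaccbeadd
  27 |  16 | dcdbbaecccaddacaccbeadd
  28 |  37 | dd
  29 |  27 | ddacaccbeadd
  30 |   4 | deaeebceeceadcdbbaecccaddacaccbeadd
  31 |  14 | eadcdbbaecccaddacaccbeadd
  32 |  35 | eadd
  33 |   5 | eaeebceeceadcdbbaecccaddacaccbeadd
  34 |   8 | ebceeceadcdbbaecccaddacaccbeadd
  35 |  22 | ecccaddacaccbeadd
  36 |  12 | eceadcdbbaecccaddacaccbeadd
  37 |   7 | eebceeceadcdbbaecccaddacaccbeadd
  38 |  11 | eeceadcdbbaecccaddacaccbeadd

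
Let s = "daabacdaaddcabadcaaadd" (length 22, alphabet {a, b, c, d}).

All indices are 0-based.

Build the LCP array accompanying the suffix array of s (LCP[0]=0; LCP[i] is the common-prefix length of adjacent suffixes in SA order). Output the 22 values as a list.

[0, 2, 2, 4, 1, 3, 1, 1, 2, 3, 0, 2, 0, 2, 1, 0, 1, 3, 1, 3, 1, 2]

sorted suffixes:
  #0 SA[0]=17  'aaadd'
  #1 SA[1]=1  'aabacdaaddcabadcaaadd'
  #2 SA[2]=18  'aadd'
  #3 SA[3]=7  'aaddcabadcaaadd'
  #4 SA[4]=2  'abacdaaddcabadcaaadd'
  #5 SA[5]=12  'abadcaaadd'
  #6 SA[6]=4  'acdaaddcabadcaaadd'
  #7 SA[7]=14  'adcaaadd'
  #8 SA[8]=19  'add'
  #9 SA[9]=8  'addcabadcaaadd'
  #10 SA[10]=3  'bacdaaddcabadcaaadd'
  #11 SA[11]=13  'badcaaadd'
  #12 SA[12]=16  'caaadd'
  #13 SA[13]=11  'cabadcaaadd'
  #14 SA[14]=5  'cdaaddcabadcaaadd'
  #15 SA[15]=21  'd'
  #16 SA[16]=0  'daabacdaaddcabadcaaadd'
  #17 SA[17]=6  'daaddcabadcaaadd'
  #18 SA[18]=15  'dcaaadd'
  #19 SA[19]=10  'dcabadcaaadd'
  #20 SA[20]=20  'dd'
  #21 SA[21]=9  'ddcabadcaaadd'

SA = [17, 1, 18, 7, 2, 12, 4, 14, 19, 8, 3, 13, 16, 11, 5, 21, 0, 6, 15, 10, 20, 9]
rank  pair      lcp
   1  s[17:],s[1:]  2  'aa'
   2  s[1:],s[18:]  2  'aa'
   3  s[18:],s[7:]  4  'aadd'
   4  s[7:],s[2:]  1  'a'
   5  s[2:],s[12:]  3  'aba'
   6  s[12:],s[4:]  1  'a'
   7  s[4:],s[14:]  1  'a'
   8  s[14:],s[19:]  2  'ad'
   9  s[19:],s[8:]  3  'add'
  10  s[8:],s[3:]  0  ''
  11  s[3:],s[13:]  2  'ba'
  12  s[13:],s[16:]  0  ''
  13  s[16:],s[11:]  2  'ca'
  14  s[11:],s[5:]  1  'c'
  15  s[5:],s[21:]  0  ''
  16  s[21:],s[0:]  1  'd'
  17  s[0:],s[6:]  3  'daa'
  18  s[6:],s[15:]  1  'd'
  19  s[15:],s[10:]  3  'dca'
  20  s[10:],s[20:]  1  'd'
  21  s[20:],s[9:]  2  'dd'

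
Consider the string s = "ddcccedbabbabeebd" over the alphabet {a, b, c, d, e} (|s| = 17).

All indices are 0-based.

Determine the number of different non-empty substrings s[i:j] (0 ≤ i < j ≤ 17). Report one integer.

rank | idx | suffix
   0 |   8 | abbabeebd
   1 |  11 | abeebd
   2 |   7 | babbabeebd
   3 |  10 | babeebd
   4 |   9 | bbabeebd
   5 |  15 | bd
   6 |  12 | beebd
   7 |   2 | cccedbabbabeebd
   8 |   3 | ccedbabbabeebd
   9 |   4 | cedbabbabeebd
  10 |  16 | d
  11 |   6 | dbabbabeebd
  12 |   1 | dcccedbabbabeebd
  13 |   0 | ddcccedbabbabeebd
  14 |  14 | ebd
  15 |   5 | edbabbabeebd
  16 |  13 | eebd

SA = [8, 11, 7, 10, 9, 15, 12, 2, 3, 4, 16, 6, 1, 0, 14, 5, 13]
i: (SA[i-1],SA[i]) lcp shared
  1: (8,11) 2 'ab'
  2: (11,7) 0 ''
  3: (7,10) 3 'bab'
  4: (10,9) 1 'b'
  5: (9,15) 1 'b'
  6: (15,12) 1 'b'
  7: (12,2) 0 ''
  8: (2,3) 2 'cc'
  9: (3,4) 1 'c'
  10: (4,16) 0 ''
  11: (16,6) 1 'd'
  12: (6,1) 1 'd'
  13: (1,0) 1 'd'
  14: (0,14) 0 ''
  15: (14,5) 1 'e'
  16: (5,13) 1 'e'

n(n+1)/2 = 17·18/2 = 153
Σ LCP = 0 + 2 + 0 + 3 + 1 + 1 + 1 + 0 + 2 + 1 + 0 + 1 + 1 + 1 + 0 + 1 + 1 = 16
distinct = 153 − 16 = 137

137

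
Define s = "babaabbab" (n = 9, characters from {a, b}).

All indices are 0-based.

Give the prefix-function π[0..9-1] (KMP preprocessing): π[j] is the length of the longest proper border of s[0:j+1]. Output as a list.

[0, 0, 1, 2, 0, 1, 1, 2, 3]

π[0] = 0
j=1 s[j]='a': π[1]=0 (border '')
j=2 s[j]='b': π[2]=1 (border 'b')
j=3 s[j]='a': π[3]=2 (border 'ba')
j=4 s[j]='a': k: 2→0; π[4]=0 (border '')
j=5 s[j]='b': π[5]=1 (border 'b')
j=6 s[j]='b': k: 1→0; π[6]=1 (border 'b')
j=7 s[j]='a': π[7]=2 (border 'ba')
j=8 s[j]='b': π[8]=3 (border 'bab')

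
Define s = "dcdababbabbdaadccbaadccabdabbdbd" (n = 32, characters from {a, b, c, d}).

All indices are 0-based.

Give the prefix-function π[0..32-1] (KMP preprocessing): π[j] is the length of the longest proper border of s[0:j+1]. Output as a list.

[0, 0, 1, 0, 0, 0, 0, 0, 0, 0, 0, 1, 0, 0, 1, 2, 0, 0, 0, 0, 1, 2, 0, 0, 0, 1, 0, 0, 0, 1, 0, 1]

π[0] = 0
j=1 s[j]='c': π[1]=0 (border '')
j=2 s[j]='d': π[2]=1 (border 'd')
j=3 s[j]='a': k: 1→0; π[3]=0 (border '')
j=4 s[j]='b': π[4]=0 (border '')
j=5 s[j]='a': π[5]=0 (border '')
j=6 s[j]='b': π[6]=0 (border '')
j=7 s[j]='b': π[7]=0 (border '')
j=8 s[j]='a': π[8]=0 (border '')
j=9 s[j]='b': π[9]=0 (border '')
j=10 s[j]='b': π[10]=0 (border '')
j=11 s[j]='d': π[11]=1 (border 'd')
j=12 s[j]='a': k: 1→0; π[12]=0 (border '')
j=13 s[j]='a': π[13]=0 (border '')
j=14 s[j]='d': π[14]=1 (border 'd')
j=15 s[j]='c': π[15]=2 (border 'dc')
j=16 s[j]='c': k: 2→0; π[16]=0 (border '')
j=17 s[j]='b': π[17]=0 (border '')
j=18 s[j]='a': π[18]=0 (border '')
j=19 s[j]='a': π[19]=0 (border '')
j=20 s[j]='d': π[20]=1 (border 'd')
j=21 s[j]='c': π[21]=2 (border 'dc')
j=22 s[j]='c': k: 2→0; π[22]=0 (border '')
j=23 s[j]='a': π[23]=0 (border '')
j=24 s[j]='b': π[24]=0 (border '')
j=25 s[j]='d': π[25]=1 (border 'd')
j=26 s[j]='a': k: 1→0; π[26]=0 (border '')
j=27 s[j]='b': π[27]=0 (border '')
j=28 s[j]='b': π[28]=0 (border '')
j=29 s[j]='d': π[29]=1 (border 'd')
j=30 s[j]='b': k: 1→0; π[30]=0 (border '')
j=31 s[j]='d': π[31]=1 (border 'd')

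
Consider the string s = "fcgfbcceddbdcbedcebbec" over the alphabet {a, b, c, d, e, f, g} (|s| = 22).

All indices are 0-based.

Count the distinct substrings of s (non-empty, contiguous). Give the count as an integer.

233

rank→(start, suffix):
  0 → (18, 'bbec')
  1 → (4, 'bcceddbdcbedcebbec')
  2 → (10, 'bdcbedcebbec')
  3 → (19, 'bec')
  4 → (13, 'bedcebbec')
  5 → (21, 'c')
  6 → (12, 'cbedcebbec')
  7 → (5, 'cceddbdcbedcebbec')
  8 → (16, 'cebbec')
  9 → (6, 'ceddbdcbedcebbec')
  10 → (1, 'cgfbcceddbdcbedcebbec')
  11 → (9, 'dbdcbedcebbec')
  12 → (11, 'dcbedcebbec')
  13 → (15, 'dcebbec')
  14 → (8, 'ddbdcbedcebbec')
  15 → (17, 'ebbec')
  16 → (20, 'ec')
  17 → (14, 'edcebbec')
  18 → (7, 'eddbdcbedcebbec')
  19 → (3, 'fbcceddbdcbedcebbec')
  20 → (0, 'fcgfbcceddbdcbedcebbec')
  21 → (2, 'gfbcceddbdcbedcebbec')

SA = [18, 4, 10, 19, 13, 21, 12, 5, 16, 6, 1, 9, 11, 15, 8, 17, 20, 14, 7, 3, 0, 2]
rank  pair      lcp
   1  s[18:],s[4:]  1  'b'
   2  s[4:],s[10:]  1  'b'
   3  s[10:],s[19:]  1  'b'
   4  s[19:],s[13:]  2  'be'
   5  s[13:],s[21:]  0  ''
   6  s[21:],s[12:]  1  'c'
   7  s[12:],s[5:]  1  'c'
   8  s[5:],s[16:]  1  'c'
   9  s[16:],s[6:]  2  'ce'
  10  s[6:],s[1:]  1  'c'
  11  s[1:],s[9:]  0  ''
  12  s[9:],s[11:]  1  'd'
  13  s[11:],s[15:]  2  'dc'
  14  s[15:],s[8:]  1  'd'
  15  s[8:],s[17:]  0  ''
  16  s[17:],s[20:]  1  'e'
  17  s[20:],s[14:]  1  'e'
  18  s[14:],s[7:]  2  'ed'
  19  s[7:],s[3:]  0  ''
  20  s[3:],s[0:]  1  'f'
  21  s[0:],s[2:]  0  ''

n(n+1)/2 = 22·23/2 = 253
Σ LCP = 0 + 1 + 1 + 1 + 2 + 0 + 1 + 1 + 1 + 2 + 1 + 0 + 1 + 2 + 1 + 0 + 1 + 1 + 2 + 0 + 1 + 0 = 20
distinct = 253 − 20 = 233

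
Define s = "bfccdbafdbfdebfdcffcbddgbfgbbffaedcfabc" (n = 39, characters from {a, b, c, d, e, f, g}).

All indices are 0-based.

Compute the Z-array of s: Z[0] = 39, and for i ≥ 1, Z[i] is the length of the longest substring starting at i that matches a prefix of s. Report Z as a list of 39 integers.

[39, 0, 0, 0, 0, 1, 0, 0, 0, 2, 0, 0, 0, 2, 0, 0, 0, 0, 0, 0, 1, 0, 0, 0, 2, 0, 0, 1, 2, 0, 0, 0, 0, 0, 0, 0, 0, 1, 0]

Z[0]=39
i=1: outside box; Z[1]=0
i=2: outside box; Z[2]=0
i=3: outside box; Z[3]=0
i=4: outside box; Z[4]=0
i=5: outside box; Z[5]=1 scan→box=[5,6)
i=6: outside box; Z[6]=0
i=7: outside box; Z[7]=0
i=8: outside box; Z[8]=0
i=9: outside box; Z[9]=2 scan→box=[9,11)
i=10: min(r-i=1, Z[1]=0)=0; Z[10]=0
i=11: outside box; Z[11]=0
i=12: outside box; Z[12]=0
i=13: outside box; Z[13]=2 scan→box=[13,15)
i=14: min(r-i=1, Z[1]=0)=0; Z[14]=0
i=15: outside box; Z[15]=0
i=16: outside box; Z[16]=0
i=17: outside box; Z[17]=0
i=18: outside box; Z[18]=0
i=19: outside box; Z[19]=0
i=20: outside box; Z[20]=1 scan→box=[20,21)
i=21: outside box; Z[21]=0
i=22: outside box; Z[22]=0
i=23: outside box; Z[23]=0
i=24: outside box; Z[24]=2 scan→box=[24,26)
i=25: min(r-i=1, Z[1]=0)=0; Z[25]=0
i=26: outside box; Z[26]=0
i=27: outside box; Z[27]=1 scan→box=[27,28)
i=28: outside box; Z[28]=2 scan→box=[28,30)
i=29: min(r-i=1, Z[1]=0)=0; Z[29]=0
i=30: outside box; Z[30]=0
i=31: outside box; Z[31]=0
i=32: outside box; Z[32]=0
i=33: outside box; Z[33]=0
i=34: outside box; Z[34]=0
i=35: outside box; Z[35]=0
i=36: outside box; Z[36]=0
i=37: outside box; Z[37]=1 scan→box=[37,38)
i=38: outside box; Z[38]=0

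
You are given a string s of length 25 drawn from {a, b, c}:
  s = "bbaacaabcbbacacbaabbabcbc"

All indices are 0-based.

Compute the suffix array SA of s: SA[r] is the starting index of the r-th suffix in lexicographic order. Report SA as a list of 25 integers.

rank | idx | suffix
   0 |  16 | aabbabcbc
   1 |   5 | aabcbbacacbaabbabcbc
   2 |   2 | aacaabcbbacacbaabbabcbc
   3 |  17 | abbabcbc
   4 |   6 | abcbbacacbaabbabcbc
   5 |  20 | abcbc
   6 |   3 | acaabcbbacacbaabbabcbc
   7 |  11 | acacbaabbabcbc
   8 |  13 | acbaabbabcbc
   9 |  15 | baabbabcbc
  10 |   1 | baacaabcbbacacbaabbabcbc
  11 |  19 | babcbc
  12 |  10 | bacacbaabbabcbc
  13 |   0 | bbaacaabcbbacacbaabbabcbc
  14 |  18 | bbabcbc
  15 |   9 | bbacacbaabbabcbc
  16 |  23 | bc
  17 |   7 | bcbbacacbaabbabcbc
  18 |  21 | bcbc
  19 |  24 | c
  20 |   4 | caabcbbacacbaabbabcbc
  21 |  12 | cacbaabbabcbc
  22 |  14 | cbaabbabcbc
  23 |   8 | cbbacacbaabbabcbc
  24 |  22 | cbc

[16, 5, 2, 17, 6, 20, 3, 11, 13, 15, 1, 19, 10, 0, 18, 9, 23, 7, 21, 24, 4, 12, 14, 8, 22]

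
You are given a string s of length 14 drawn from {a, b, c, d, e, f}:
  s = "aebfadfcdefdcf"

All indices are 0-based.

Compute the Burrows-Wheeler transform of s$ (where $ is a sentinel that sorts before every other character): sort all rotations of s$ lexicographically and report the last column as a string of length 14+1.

rank  rotation         last
    0  $aebfadfcdefdcf  f
    1  adfcdefdcf$aebf  f
    2  aebfadfcdefdcf$  $
    3  bfadfcdefdcf$ae  e
    4  cdefdcf$aebfadf  f
    5  cf$aebfadfcdefd  d
    6  dcf$aebfadfcdef  f
    7  defdcf$aebfadfc  c
    8  dfcdefdcf$aebfa  a
    9  ebfadfcdefdcf$a  a
   10  efdcf$aebfadfcd  d
   11  f$aebfadfcdefdc  c
   12  fadfcdefdcf$aeb  b
   13  fcdefdcf$aebfad  d
   14  fdcf$aebfadfcde  e

ff$efdfcaadcbde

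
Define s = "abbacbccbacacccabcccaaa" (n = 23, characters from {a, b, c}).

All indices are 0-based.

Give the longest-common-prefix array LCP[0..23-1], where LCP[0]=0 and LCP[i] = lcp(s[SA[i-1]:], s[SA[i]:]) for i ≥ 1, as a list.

sorted suffixes:
  #0 SA[0]=22  'a'
  #1 SA[1]=21  'aa'
  #2 SA[2]=20  'aaa'
  #3 SA[3]=0  'abbacbccbacacccabcccaaa'
  #4 SA[4]=15  'abcccaaa'
  #5 SA[5]=9  'acacccabcccaaa'
  #6 SA[6]=3  'acbccbacacccabcccaaa'
  #7 SA[7]=11  'acccabcccaaa'
  #8 SA[8]=8  'bacacccabcccaaa'
  #9 SA[9]=2  'bacbccbacacccabcccaaa'
  #10 SA[10]=1  'bbacbccbacacccabcccaaa'
  #11 SA[11]=5  'bccbacacccabcccaaa'
  #12 SA[12]=16  'bcccaaa'
  #13 SA[13]=19  'caaa'
  #14 SA[14]=14  'cabcccaaa'
  #15 SA[15]=10  'cacccabcccaaa'
  #16 SA[16]=7  'cbacacccabcccaaa'
  #17 SA[17]=4  'cbccbacacccabcccaaa'
  #18 SA[18]=18  'ccaaa'
  #19 SA[19]=13  'ccabcccaaa'
  #20 SA[20]=6  'ccbacacccabcccaaa'
  #21 SA[21]=17  'cccaaa'
  #22 SA[22]=12  'cccabcccaaa'

SA = [22, 21, 20, 0, 15, 9, 3, 11, 8, 2, 1, 5, 16, 19, 14, 10, 7, 4, 18, 13, 6, 17, 12]
i: (SA[i-1],SA[i]) lcp shared
  1: (22,21) 1 'a'
  2: (21,20) 2 'aa'
  3: (20,0) 1 'a'
  4: (0,15) 2 'ab'
  5: (15,9) 1 'a'
  6: (9,3) 2 'ac'
  7: (3,11) 2 'ac'
  8: (11,8) 0 ''
  9: (8,2) 3 'bac'
  10: (2,1) 1 'b'
  11: (1,5) 1 'b'
  12: (5,16) 3 'bcc'
  13: (16,19) 0 ''
  14: (19,14) 2 'ca'
  15: (14,10) 2 'ca'
  16: (10,7) 1 'c'
  17: (7,4) 2 'cb'
  18: (4,18) 1 'c'
  19: (18,13) 3 'cca'
  20: (13,6) 2 'cc'
  21: (6,17) 2 'cc'
  22: (17,12) 4 'ccca'

[0, 1, 2, 1, 2, 1, 2, 2, 0, 3, 1, 1, 3, 0, 2, 2, 1, 2, 1, 3, 2, 2, 4]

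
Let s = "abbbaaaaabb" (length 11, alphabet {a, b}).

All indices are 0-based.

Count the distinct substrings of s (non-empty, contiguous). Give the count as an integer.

rank→(start, suffix):
  0 → (4, 'aaaaabb')
  1 → (5, 'aaaabb')
  2 → (6, 'aaabb')
  3 → (7, 'aabb')
  4 → (8, 'abb')
  5 → (0, 'abbbaaaaabb')
  6 → (10, 'b')
  7 → (3, 'baaaaabb')
  8 → (9, 'bb')
  9 → (2, 'bbaaaaabb')
  10 → (1, 'bbbaaaaabb')

SA = [4, 5, 6, 7, 8, 0, 10, 3, 9, 2, 1]
i: (SA[i-1],SA[i]) lcp shared
  1: (4,5) 4 'aaaa'
  2: (5,6) 3 'aaa'
  3: (6,7) 2 'aa'
  4: (7,8) 1 'a'
  5: (8,0) 3 'abb'
  6: (0,10) 0 ''
  7: (10,3) 1 'b'
  8: (3,9) 1 'b'
  9: (9,2) 2 'bb'
  10: (2,1) 2 'bb'

n(n+1)/2 = 11·12/2 = 66
Σ LCP = 0 + 4 + 3 + 2 + 1 + 3 + 0 + 1 + 1 + 2 + 2 = 19
distinct = 66 − 19 = 47

47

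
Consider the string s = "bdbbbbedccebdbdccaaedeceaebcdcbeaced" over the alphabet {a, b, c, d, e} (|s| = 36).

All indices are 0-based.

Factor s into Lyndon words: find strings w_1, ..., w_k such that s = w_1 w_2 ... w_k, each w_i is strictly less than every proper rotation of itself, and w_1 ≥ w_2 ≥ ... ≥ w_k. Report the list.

emit factor 1: 'bd' (i=0, period=2)
emit factor 2: 'bbbbedccebdbdcc' (i=2, period=15)
emit factor 3: 'aaedeceaebcdcbeaced' (i=17, period=19)

["bd", "bbbbedccebdbdcc", "aaedeceaebcdcbeaced"]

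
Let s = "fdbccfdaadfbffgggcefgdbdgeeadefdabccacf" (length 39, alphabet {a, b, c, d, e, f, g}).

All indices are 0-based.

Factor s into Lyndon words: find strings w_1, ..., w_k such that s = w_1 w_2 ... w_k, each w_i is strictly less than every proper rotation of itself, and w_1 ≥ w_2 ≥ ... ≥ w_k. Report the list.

["f", "d", "bccfd", "aadfbffgggcefgdbdgeeadefdabccacf"]

emit factor 1: 'f' (i=0, period=1)
emit factor 2: 'd' (i=1, period=1)
emit factor 3: 'bccfd' (i=2, period=5)
emit factor 4: 'aadfbffgggcefgdbdgeeadefdabccacf' (i=7, period=32)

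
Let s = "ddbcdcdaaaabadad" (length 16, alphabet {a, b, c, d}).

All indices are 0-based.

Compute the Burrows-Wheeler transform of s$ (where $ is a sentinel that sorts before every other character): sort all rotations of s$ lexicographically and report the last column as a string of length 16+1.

rank  rotation           last
    0  $ddbcdcdaaaabadad  d
    1  aaaabadad$ddbcdcd  d
    2  aaabadad$ddbcdcda  a
    3  aabadad$ddbcdcdaa  a
    4  abadad$ddbcdcdaaa  a
    5  ad$ddbcdcdaaaabad  d
    6  adad$ddbcdcdaaaab  b
    7  badad$ddbcdcdaaaa  a
    8  bcdcdaaaabadad$dd  d
    9  cdaaaabadad$ddbcd  d
   10  cdcdaaaabadad$ddb  b
   11  d$ddbcdcdaaaabada  a
   12  daaaabadad$ddbcdc  c
   13  dad$ddbcdcdaaaaba  a
   14  dbcdcdaaaabadad$d  d
   15  dcdaaaabadad$ddbc  c
   16  ddbcdcdaaaabadad$  $

ddaaadbaddbacadc$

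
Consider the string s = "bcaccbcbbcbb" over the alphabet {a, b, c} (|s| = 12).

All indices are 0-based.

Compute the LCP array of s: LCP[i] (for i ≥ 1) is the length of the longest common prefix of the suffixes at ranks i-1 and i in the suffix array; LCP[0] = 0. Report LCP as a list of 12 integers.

[0, 0, 1, 2, 1, 2, 4, 0, 1, 3, 2, 1]

rank→(start, suffix):
  0 → (2, 'accbcbbcbb')
  1 → (11, 'b')
  2 → (10, 'bb')
  3 → (7, 'bbcbb')
  4 → (0, 'bcaccbcbbcbb')
  5 → (8, 'bcbb')
  6 → (5, 'bcbbcbb')
  7 → (1, 'caccbcbbcbb')
  8 → (9, 'cbb')
  9 → (6, 'cbbcbb')
  10 → (4, 'cbcbbcbb')
  11 → (3, 'ccbcbbcbb')

SA = [2, 11, 10, 7, 0, 8, 5, 1, 9, 6, 4, 3]
i: (SA[i-1],SA[i]) lcp shared
  1: (2,11) 0 ''
  2: (11,10) 1 'b'
  3: (10,7) 2 'bb'
  4: (7,0) 1 'b'
  5: (0,8) 2 'bc'
  6: (8,5) 4 'bcbb'
  7: (5,1) 0 ''
  8: (1,9) 1 'c'
  9: (9,6) 3 'cbb'
  10: (6,4) 2 'cb'
  11: (4,3) 1 'c'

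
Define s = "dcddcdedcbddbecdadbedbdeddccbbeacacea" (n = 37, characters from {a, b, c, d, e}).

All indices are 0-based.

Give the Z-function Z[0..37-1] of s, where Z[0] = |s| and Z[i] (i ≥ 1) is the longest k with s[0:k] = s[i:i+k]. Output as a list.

[37, 0, 1, 3, 0, 1, 0, 2, 0, 0, 1, 1, 0, 0, 0, 1, 0, 1, 0, 0, 1, 0, 1, 0, 1, 2, 0, 0, 0, 0, 0, 0, 0, 0, 0, 0, 0]

Z[0]=37
i=1: fresh scan; Z[1]=0
i=2: fresh scan; Z[2]=1 scan→box=[2,3)
i=3: fresh scan; Z[3]=3 scan→box=[3,6)
i=4: min(r-i=2, Z[1]=0)=0; Z[4]=0
i=5: min(r-i=1, Z[2]=1)=1; Z[5]=1
i=6: fresh scan; Z[6]=0
i=7: fresh scan; Z[7]=2 scan→box=[7,9)
i=8: min(r-i=1, Z[1]=0)=0; Z[8]=0
i=9: fresh scan; Z[9]=0
i=10: fresh scan; Z[10]=1 scan→box=[10,11)
i=11: fresh scan; Z[11]=1 scan→box=[11,12)
i=12: fresh scan; Z[12]=0
i=13: fresh scan; Z[13]=0
i=14: fresh scan; Z[14]=0
i=15: fresh scan; Z[15]=1 scan→box=[15,16)
i=16: fresh scan; Z[16]=0
i=17: fresh scan; Z[17]=1 scan→box=[17,18)
i=18: fresh scan; Z[18]=0
i=19: fresh scan; Z[19]=0
i=20: fresh scan; Z[20]=1 scan→box=[20,21)
i=21: fresh scan; Z[21]=0
i=22: fresh scan; Z[22]=1 scan→box=[22,23)
i=23: fresh scan; Z[23]=0
i=24: fresh scan; Z[24]=1 scan→box=[24,25)
i=25: fresh scan; Z[25]=2 scan→box=[25,27)
i=26: min(r-i=1, Z[1]=0)=0; Z[26]=0
i=27: fresh scan; Z[27]=0
i=28: fresh scan; Z[28]=0
i=29: fresh scan; Z[29]=0
i=30: fresh scan; Z[30]=0
i=31: fresh scan; Z[31]=0
i=32: fresh scan; Z[32]=0
i=33: fresh scan; Z[33]=0
i=34: fresh scan; Z[34]=0
i=35: fresh scan; Z[35]=0
i=36: fresh scan; Z[36]=0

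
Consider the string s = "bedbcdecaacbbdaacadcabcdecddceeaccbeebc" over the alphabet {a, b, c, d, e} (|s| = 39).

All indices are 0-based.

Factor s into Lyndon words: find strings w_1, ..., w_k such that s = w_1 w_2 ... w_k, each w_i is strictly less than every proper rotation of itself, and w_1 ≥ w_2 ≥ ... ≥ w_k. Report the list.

["bed", "bcdec", "aacbbd", "aacadcabcdecddceeaccbeebc"]

emit factor 1: 'bed' (i=0, period=3)
emit factor 2: 'bcdec' (i=3, period=5)
emit factor 3: 'aacbbd' (i=8, period=6)
emit factor 4: 'aacadcabcdecddceeaccbeebc' (i=14, period=25)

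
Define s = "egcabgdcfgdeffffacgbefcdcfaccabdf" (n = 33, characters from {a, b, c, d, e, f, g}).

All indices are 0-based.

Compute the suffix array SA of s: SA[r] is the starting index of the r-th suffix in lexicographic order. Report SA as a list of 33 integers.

[29, 3, 26, 16, 30, 19, 4, 28, 2, 27, 22, 24, 7, 17, 23, 6, 10, 31, 20, 11, 0, 32, 25, 15, 21, 14, 13, 12, 8, 18, 1, 5, 9]

sorted suffixes:
  #0 SA[0]=29  'abdf'
  #1 SA[1]=3  'abgdcfgdeffffacgbefcdcfaccabdf'
  #2 SA[2]=26  'accabdf'
  #3 SA[3]=16  'acgbefcdcfaccabdf'
  #4 SA[4]=30  'bdf'
  #5 SA[5]=19  'befcdcfaccabdf'
  #6 SA[6]=4  'bgdcfgdeffffacgbefcdcfaccabdf'
  #7 SA[7]=28  'cabdf'
  #8 SA[8]=2  'cabgdcfgdeffffacgbefcdcfaccabdf'
  #9 SA[9]=27  'ccabdf'
  #10 SA[10]=22  'cdcfaccabdf'
  #11 SA[11]=24  'cfaccabdf'
  #12 SA[12]=7  'cfgdeffffacgbefcdcfaccabdf'
  #13 SA[13]=17  'cgbefcdcfaccabdf'
  #14 SA[14]=23  'dcfaccabdf'
  #15 SA[15]=6  'dcfgdeffffacgbefcdcfaccabdf'
  #16 SA[16]=10  'deffffacgbefcdcfaccabdf'
  #17 SA[17]=31  'df'
  #18 SA[18]=20  'efcdcfaccabdf'
  #19 SA[19]=11  'effffacgbefcdcfaccabdf'
  #20 SA[20]=0  'egcabgdcfgdeffffacgbefcdcfaccabdf'
  #21 SA[21]=32  'f'
  #22 SA[22]=25  'faccabdf'
  #23 SA[23]=15  'facgbefcdcfaccabdf'
  #24 SA[24]=21  'fcdcfaccabdf'
  #25 SA[25]=14  'ffacgbefcdcfaccabdf'
  #26 SA[26]=13  'fffacgbefcdcfaccabdf'
  #27 SA[27]=12  'ffffacgbefcdcfaccabdf'
  #28 SA[28]=8  'fgdeffffacgbefcdcfaccabdf'
  #29 SA[29]=18  'gbefcdcfaccabdf'
  #30 SA[30]=1  'gcabgdcfgdeffffacgbefcdcfaccabdf'
  #31 SA[31]=5  'gdcfgdeffffacgbefcdcfaccabdf'
  #32 SA[32]=9  'gdeffffacgbefcdcfaccabdf'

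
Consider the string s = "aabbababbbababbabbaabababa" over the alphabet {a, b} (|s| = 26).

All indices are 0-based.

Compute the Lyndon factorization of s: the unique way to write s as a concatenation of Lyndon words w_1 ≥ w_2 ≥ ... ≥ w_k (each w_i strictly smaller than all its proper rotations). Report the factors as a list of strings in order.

emit factor 1: 'aabbababbbababbabb' (i=0, period=18)
emit factor 2: 'aababab' (i=18, period=7)
emit factor 3: 'a' (i=25, period=1)

["aabbababbbababbabb", "aababab", "a"]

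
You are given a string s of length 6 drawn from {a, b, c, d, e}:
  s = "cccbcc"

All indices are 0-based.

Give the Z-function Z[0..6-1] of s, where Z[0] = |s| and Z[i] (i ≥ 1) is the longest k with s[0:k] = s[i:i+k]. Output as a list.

[6, 2, 1, 0, 2, 1]

Z[0]=6
i=1: i≥r, start 0; Z[1]=2 scan→box=[1,3)
i=2: min(r-i=1, Z[1]=2)=1; Z[2]=1
i=3: i≥r, start 0; Z[3]=0
i=4: i≥r, start 0; Z[4]=2 scan→box=[4,6)
i=5: min(r-i=1, Z[1]=2)=1; Z[5]=1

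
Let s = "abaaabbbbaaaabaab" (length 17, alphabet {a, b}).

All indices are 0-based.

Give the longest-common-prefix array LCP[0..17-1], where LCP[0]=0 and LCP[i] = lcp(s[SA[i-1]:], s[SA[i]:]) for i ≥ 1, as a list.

[0, 3, 4, 2, 3, 3, 1, 2, 4, 2, 0, 1, 4, 3, 1, 2, 3]

rank | idx | suffix
   0 |   9 | aaaabaab
   1 |  10 | aaabaab
   2 |   2 | aaabbbbaaaabaab
   3 |  14 | aab
   4 |  11 | aabaab
   5 |   3 | aabbbbaaaabaab
   6 |  15 | ab
   7 |   0 | abaaabbbbaaaabaab
   8 |  12 | abaab
   9 |   4 | abbbbaaaabaab
  10 |  16 | b
  11 |   8 | baaaabaab
  12 |   1 | baaabbbbaaaabaab
  13 |  13 | baab
  14 |   7 | bbaaaabaab
  15 |   6 | bbbaaaabaab
  16 |   5 | bbbbaaaabaab

SA = [9, 10, 2, 14, 11, 3, 15, 0, 12, 4, 16, 8, 1, 13, 7, 6, 5]
i: (SA[i-1],SA[i]) lcp shared
  1: (9,10) 3 'aaa'
  2: (10,2) 4 'aaab'
  3: (2,14) 2 'aa'
  4: (14,11) 3 'aab'
  5: (11,3) 3 'aab'
  6: (3,15) 1 'a'
  7: (15,0) 2 'ab'
  8: (0,12) 4 'abaa'
  9: (12,4) 2 'ab'
  10: (4,16) 0 ''
  11: (16,8) 1 'b'
  12: (8,1) 4 'baaa'
  13: (1,13) 3 'baa'
  14: (13,7) 1 'b'
  15: (7,6) 2 'bb'
  16: (6,5) 3 'bbb'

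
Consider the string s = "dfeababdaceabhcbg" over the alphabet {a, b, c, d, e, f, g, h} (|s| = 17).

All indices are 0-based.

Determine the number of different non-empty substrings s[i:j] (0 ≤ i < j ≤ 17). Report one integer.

140

rank | idx | suffix
   0 |   3 | ababdaceabhcbg
   1 |   5 | abdaceabhcbg
   2 |  11 | abhcbg
   3 |   8 | aceabhcbg
   4 |   4 | babdaceabhcbg
   5 |   6 | bdaceabhcbg
   6 |  15 | bg
   7 |  12 | bhcbg
   8 |  14 | cbg
   9 |   9 | ceabhcbg
  10 |   7 | daceabhcbg
  11 |   0 | dfeababdaceabhcbg
  12 |   2 | eababdaceabhcbg
  13 |  10 | eabhcbg
  14 |   1 | feababdaceabhcbg
  15 |  16 | g
  16 |  13 | hcbg

SA = [3, 5, 11, 8, 4, 6, 15, 12, 14, 9, 7, 0, 2, 10, 1, 16, 13]
[i] adj suffixes → lcp
  [1] 3/5 → 2 ('ab')
  [2] 5/11 → 2 ('ab')
  [3] 11/8 → 1 ('a')
  [4] 8/4 → 0 ('')
  [5] 4/6 → 1 ('b')
  [6] 6/15 → 1 ('b')
  [7] 15/12 → 1 ('b')
  [8] 12/14 → 0 ('')
  [9] 14/9 → 1 ('c')
  [10] 9/7 → 0 ('')
  [11] 7/0 → 1 ('d')
  [12] 0/2 → 0 ('')
  [13] 2/10 → 3 ('eab')
  [14] 10/1 → 0 ('')
  [15] 1/16 → 0 ('')
  [16] 16/13 → 0 ('')

n(n+1)/2 = 17·18/2 = 153
Σ LCP = 0 + 2 + 2 + 1 + 0 + 1 + 1 + 1 + 0 + 1 + 0 + 1 + 0 + 3 + 0 + 0 + 0 = 13
distinct = 153 − 13 = 140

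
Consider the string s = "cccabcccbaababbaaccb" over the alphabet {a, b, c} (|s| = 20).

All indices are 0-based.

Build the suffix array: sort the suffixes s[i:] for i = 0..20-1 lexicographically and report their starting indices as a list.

[9, 15, 10, 12, 3, 16, 19, 8, 14, 11, 13, 4, 2, 18, 7, 1, 17, 6, 0, 5]

sorted suffixes:
  #0 SA[0]=9  'aababbaaccb'
  #1 SA[1]=15  'aaccb'
  #2 SA[2]=10  'ababbaaccb'
  #3 SA[3]=12  'abbaaccb'
  #4 SA[4]=3  'abcccbaababbaaccb'
  #5 SA[5]=16  'accb'
  #6 SA[6]=19  'b'
  #7 SA[7]=8  'baababbaaccb'
  #8 SA[8]=14  'baaccb'
  #9 SA[9]=11  'babbaaccb'
  #10 SA[10]=13  'bbaaccb'
  #11 SA[11]=4  'bcccbaababbaaccb'
  #12 SA[12]=2  'cabcccbaababbaaccb'
  #13 SA[13]=18  'cb'
  #14 SA[14]=7  'cbaababbaaccb'
  #15 SA[15]=1  'ccabcccbaababbaaccb'
  #16 SA[16]=17  'ccb'
  #17 SA[17]=6  'ccbaababbaaccb'
  #18 SA[18]=0  'cccabcccbaababbaaccb'
  #19 SA[19]=5  'cccbaababbaaccb'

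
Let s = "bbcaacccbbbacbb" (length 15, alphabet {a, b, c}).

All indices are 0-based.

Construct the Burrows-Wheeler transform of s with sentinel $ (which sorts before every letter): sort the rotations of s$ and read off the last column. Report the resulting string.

bcbabbcbc$bbacca

rank  rotation          last
    0  $bbcaacccbbbacbb  b
    1  aacccbbbacbb$bbc  c
    2  acbb$bbcaacccbbb  b
    3  acccbbbacbb$bbca  a
    4  b$bbcaacccbbbacb  b
    5  bacbb$bbcaacccbb  b
    6  bb$bbcaacccbbbac  c
    7  bbacbb$bbcaacccb  b
    8  bbbacbb$bbcaaccc  c
    9  bbcaacccbbbacbb$  $
   10  bcaacccbbbacbb$b  b
   11  caacccbbbacbb$bb  b
   12  cbb$bbcaacccbbba  a
   13  cbbbacbb$bbcaacc  c
   14  ccbbbacbb$bbcaac  c
   15  cccbbbacbb$bbcaa  a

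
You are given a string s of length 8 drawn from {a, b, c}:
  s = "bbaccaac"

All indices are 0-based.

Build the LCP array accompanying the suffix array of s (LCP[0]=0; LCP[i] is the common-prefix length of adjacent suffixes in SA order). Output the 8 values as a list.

[0, 1, 2, 0, 1, 0, 1, 1]

sorted suffixes:
  #0 SA[0]=5  'aac'
  #1 SA[1]=6  'ac'
  #2 SA[2]=2  'accaac'
  #3 SA[3]=1  'baccaac'
  #4 SA[4]=0  'bbaccaac'
  #5 SA[5]=7  'c'
  #6 SA[6]=4  'caac'
  #7 SA[7]=3  'ccaac'

SA = [5, 6, 2, 1, 0, 7, 4, 3]
i: (SA[i-1],SA[i]) lcp shared
  1: (5,6) 1 'a'
  2: (6,2) 2 'ac'
  3: (2,1) 0 ''
  4: (1,0) 1 'b'
  5: (0,7) 0 ''
  6: (7,4) 1 'c'
  7: (4,3) 1 'c'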